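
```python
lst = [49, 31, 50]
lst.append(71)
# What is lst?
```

[49, 31, 50, 71]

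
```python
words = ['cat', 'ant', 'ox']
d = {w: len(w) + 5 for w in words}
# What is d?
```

{'cat': 8, 'ant': 8, 'ox': 7}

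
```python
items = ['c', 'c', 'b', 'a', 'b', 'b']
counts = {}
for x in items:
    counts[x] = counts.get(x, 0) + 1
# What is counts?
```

Initial: counts = {}, items = ['c', 'c', 'b', 'a', 'b', 'b']
See 'c': counts = {'c': 1}
See 'c': counts = {'c': 2}
See 'b': counts = {'c': 2, 'b': 1}
See 'a': counts = {'c': 2, 'b': 1, 'a': 1}
See 'b': counts = {'c': 2, 'b': 2, 'a': 1}
See 'b': counts = {'c': 2, 'b': 3, 'a': 1}

{'c': 2, 'b': 3, 'a': 1}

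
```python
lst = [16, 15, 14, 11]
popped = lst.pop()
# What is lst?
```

[16, 15, 14]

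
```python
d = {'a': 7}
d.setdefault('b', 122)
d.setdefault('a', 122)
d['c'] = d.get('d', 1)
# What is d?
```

After line 1: d = {'a': 7}
After line 2 (setdefault adds 'b'=122): d = {'a': 7, 'b': 122}
After line 3 (setdefault 'a' no-op, already exists): d = {'a': 7, 'b': 122}
After line 4 (get('d', 1) returns default since 'd' not in d): d = {'a': 7, 'b': 122, 'c': 1}

{'a': 7, 'b': 122, 'c': 1}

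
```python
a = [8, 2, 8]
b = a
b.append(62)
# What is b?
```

After line 1: a = [8, 2, 8]
After line 2 (b = a is an alias, same object): a = [8, 2, 8], b = [8, 2, 8]
After line 3 (b.append mutates the shared list): a = [8, 2, 8, 62], b = [8, 2, 8, 62]

[8, 2, 8, 62]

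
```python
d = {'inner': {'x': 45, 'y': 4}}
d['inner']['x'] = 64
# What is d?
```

After line 1: d = {'inner': {'x': 45, 'y': 4}}
After line 2 (inner x overwritten): d = {'inner': {'x': 64, 'y': 4}}

{'inner': {'x': 64, 'y': 4}}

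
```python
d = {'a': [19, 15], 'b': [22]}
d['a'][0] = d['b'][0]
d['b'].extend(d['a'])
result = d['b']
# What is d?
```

After line 1: d = {'a': [19, 15], 'b': [22]}
After line 2 (a[0] = b[0] = 22): d = {'a': [22, 15], 'b': [22]}
After line 3 (b.extend(a) appends [22, 15]): d = {'a': [22, 15], 'b': [22, 22, 15]}
After line 4: result = d['b'] = [22, 22, 15]

{'a': [22, 15], 'b': [22, 22, 15]}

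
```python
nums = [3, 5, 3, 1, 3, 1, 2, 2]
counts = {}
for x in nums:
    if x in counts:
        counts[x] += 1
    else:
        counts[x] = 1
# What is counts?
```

Initial: counts = {}, nums = [3, 5, 3, 1, 3, 1, 2, 2]
See 3: counts = {3: 1}
See 5: counts = {3: 1, 5: 1}
See 3: counts = {3: 2, 5: 1}
See 1: counts = {3: 2, 5: 1, 1: 1}
See 3: counts = {3: 3, 5: 1, 1: 1}
See 1: counts = {3: 3, 5: 1, 1: 2}
See 2: counts = {3: 3, 5: 1, 1: 2, 2: 1}
See 2: counts = {3: 3, 5: 1, 1: 2, 2: 2}

{3: 3, 5: 1, 1: 2, 2: 2}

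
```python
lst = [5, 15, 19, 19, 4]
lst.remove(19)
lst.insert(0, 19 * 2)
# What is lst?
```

After line 1: lst = [5, 15, 19, 19, 4]
After line 2 (remove first 19): lst = [5, 15, 19, 4]
After line 3 (insert 38 at index 0): lst = [38, 5, 15, 19, 4]

[38, 5, 15, 19, 4]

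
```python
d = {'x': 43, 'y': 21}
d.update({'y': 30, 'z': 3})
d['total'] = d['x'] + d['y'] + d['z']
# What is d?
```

After line 1: d = {'x': 43, 'y': 21}
After line 2 (y overwritten, z added): d = {'x': 43, 'y': 30, 'z': 3}
After line 3 (total = 43 + 30 + 3 = 76): d = {'x': 43, 'y': 30, 'z': 3, 'total': 76}

{'x': 43, 'y': 30, 'z': 3, 'total': 76}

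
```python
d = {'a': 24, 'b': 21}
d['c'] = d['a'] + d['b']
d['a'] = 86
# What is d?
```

After line 1: d = {'a': 24, 'b': 21}
After line 2 (d['c'] = 24 + 21): d = {'a': 24, 'b': 21, 'c': 45}
After line 3: d = {'a': 86, 'b': 21, 'c': 45}

{'a': 86, 'b': 21, 'c': 45}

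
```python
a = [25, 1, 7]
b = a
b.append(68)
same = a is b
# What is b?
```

After line 1: a = [25, 1, 7]
After line 2 (b = a is an alias, same object): a = [25, 1, 7], b = [25, 1, 7]
After line 3 (b.append mutates the shared list): a = [25, 1, 7, 68], b = [25, 1, 7, 68]
After line 4 (same = a is b; same object -> True): same = True

[25, 1, 7, 68]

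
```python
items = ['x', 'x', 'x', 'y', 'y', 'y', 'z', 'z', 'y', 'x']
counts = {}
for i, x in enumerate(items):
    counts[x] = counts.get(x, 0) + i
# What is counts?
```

Initial: counts = {}, items = ['x', 'x', 'x', 'y', 'y', 'y', 'z', 'z', 'y', 'x']
i=0, x='x': counts = {'x': 0}
i=1, x='x': counts = {'x': 1}
i=2, x='x': counts = {'x': 3}
i=3, x='y': counts = {'x': 3, 'y': 3}
i=4, x='y': counts = {'x': 3, 'y': 7}
i=5, x='y': counts = {'x': 3, 'y': 12}
i=6, x='z': counts = {'x': 3, 'y': 12, 'z': 6}
i=7, x='z': counts = {'x': 3, 'y': 12, 'z': 13}
i=8, x='y': counts = {'x': 3, 'y': 20, 'z': 13}
i=9, x='x': counts = {'x': 12, 'y': 20, 'z': 13}

{'x': 12, 'y': 20, 'z': 13}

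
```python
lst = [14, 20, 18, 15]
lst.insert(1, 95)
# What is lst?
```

[14, 95, 20, 18, 15]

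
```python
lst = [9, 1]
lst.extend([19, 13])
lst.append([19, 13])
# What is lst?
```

After line 1: lst = [9, 1]
After line 2 (extend unpacks [19, 13]): lst = [9, 1, 19, 13]
After line 3 (append adds [19, 13] as single element): lst = [9, 1, 19, 13, [19, 13]]

[9, 1, 19, 13, [19, 13]]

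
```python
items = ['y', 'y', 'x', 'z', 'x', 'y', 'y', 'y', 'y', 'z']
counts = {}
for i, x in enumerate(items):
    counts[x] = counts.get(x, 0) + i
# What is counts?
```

Initial: counts = {}, items = ['y', 'y', 'x', 'z', 'x', 'y', 'y', 'y', 'y', 'z']
i=0, x='y': counts = {'y': 0}
i=1, x='y': counts = {'y': 1}
i=2, x='x': counts = {'y': 1, 'x': 2}
i=3, x='z': counts = {'y': 1, 'x': 2, 'z': 3}
i=4, x='x': counts = {'y': 1, 'x': 6, 'z': 3}
i=5, x='y': counts = {'y': 6, 'x': 6, 'z': 3}
i=6, x='y': counts = {'y': 12, 'x': 6, 'z': 3}
i=7, x='y': counts = {'y': 19, 'x': 6, 'z': 3}
i=8, x='y': counts = {'y': 27, 'x': 6, 'z': 3}
i=9, x='z': counts = {'y': 27, 'x': 6, 'z': 12}

{'y': 27, 'x': 6, 'z': 12}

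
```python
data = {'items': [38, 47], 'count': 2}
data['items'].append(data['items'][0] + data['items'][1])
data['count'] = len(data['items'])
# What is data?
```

After line 1: data = {'items': [38, 47], 'count': 2}
After line 2 (append 38 + 47 = 85): data = {'items': [38, 47, 85], 'count': 2}
After line 3 (count = len(items) = 3): data = {'items': [38, 47, 85], 'count': 3}

{'items': [38, 47, 85], 'count': 3}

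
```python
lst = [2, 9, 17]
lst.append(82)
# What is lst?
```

[2, 9, 17, 82]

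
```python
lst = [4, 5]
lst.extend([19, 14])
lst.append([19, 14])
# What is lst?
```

After line 1: lst = [4, 5]
After line 2 (extend unpacks [19, 14]): lst = [4, 5, 19, 14]
After line 3 (append adds [19, 14] as single element): lst = [4, 5, 19, 14, [19, 14]]

[4, 5, 19, 14, [19, 14]]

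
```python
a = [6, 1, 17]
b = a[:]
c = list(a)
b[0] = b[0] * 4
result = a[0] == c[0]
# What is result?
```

After line 1: a = [6, 1, 17]
After line 2 (b = a[:], copy): a = [6, 1, 17], b = [6, 1, 17]
After line 3 (c = list(a) is a copy, new object): c = [6, 1, 17]
After line 4 (b[0] = 6 * 4 = 24; only b mutates (copy)): a = [6, 1, 17], b = [24, 1, 17], c = [6, 1, 17]
After line 5 (a[0] = 6, c[0] = 6; result = True)

True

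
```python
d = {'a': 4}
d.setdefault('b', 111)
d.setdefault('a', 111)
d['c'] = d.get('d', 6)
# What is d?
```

After line 1: d = {'a': 4}
After line 2 (setdefault adds 'b'=111): d = {'a': 4, 'b': 111}
After line 3 (setdefault 'a' no-op, already exists): d = {'a': 4, 'b': 111}
After line 4 (get('d', 6) returns default since 'd' not in d): d = {'a': 4, 'b': 111, 'c': 6}

{'a': 4, 'b': 111, 'c': 6}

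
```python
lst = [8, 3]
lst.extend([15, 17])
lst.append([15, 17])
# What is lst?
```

After line 1: lst = [8, 3]
After line 2 (extend unpacks [15, 17]): lst = [8, 3, 15, 17]
After line 3 (append adds [15, 17] as single element): lst = [8, 3, 15, 17, [15, 17]]

[8, 3, 15, 17, [15, 17]]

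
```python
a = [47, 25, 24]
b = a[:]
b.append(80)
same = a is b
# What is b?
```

After line 1: a = [47, 25, 24]
After line 2 (b = a[:] is a shallow copy, new object): a = [47, 25, 24], b = [47, 25, 24]
After line 3 (append only mutates b): a = [47, 25, 24], b = [47, 25, 24, 80]
After line 4 (same = a is b; different objects -> False): same = False

[47, 25, 24, 80]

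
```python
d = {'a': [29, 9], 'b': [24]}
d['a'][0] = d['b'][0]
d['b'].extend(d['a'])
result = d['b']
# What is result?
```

After line 1: d = {'a': [29, 9], 'b': [24]}
After line 2 (a[0] = b[0] = 24): d = {'a': [24, 9], 'b': [24]}
After line 3 (b.extend(a) appends [24, 9]): d = {'a': [24, 9], 'b': [24, 24, 9]}
After line 4: result = d['b'] = [24, 24, 9]

[24, 24, 9]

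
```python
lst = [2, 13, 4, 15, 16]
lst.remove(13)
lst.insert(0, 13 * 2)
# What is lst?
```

After line 1: lst = [2, 13, 4, 15, 16]
After line 2 (remove first 13): lst = [2, 4, 15, 16]
After line 3 (insert 26 at index 0): lst = [26, 2, 4, 15, 16]

[26, 2, 4, 15, 16]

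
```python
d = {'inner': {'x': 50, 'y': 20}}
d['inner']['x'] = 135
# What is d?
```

After line 1: d = {'inner': {'x': 50, 'y': 20}}
After line 2 (inner x overwritten): d = {'inner': {'x': 135, 'y': 20}}

{'inner': {'x': 135, 'y': 20}}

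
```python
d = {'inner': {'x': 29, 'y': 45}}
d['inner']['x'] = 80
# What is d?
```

After line 1: d = {'inner': {'x': 29, 'y': 45}}
After line 2 (inner x overwritten): d = {'inner': {'x': 80, 'y': 45}}

{'inner': {'x': 80, 'y': 45}}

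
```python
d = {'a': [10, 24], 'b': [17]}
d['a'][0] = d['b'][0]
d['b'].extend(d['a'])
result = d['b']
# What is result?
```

After line 1: d = {'a': [10, 24], 'b': [17]}
After line 2 (a[0] = b[0] = 17): d = {'a': [17, 24], 'b': [17]}
After line 3 (b.extend(a) appends [17, 24]): d = {'a': [17, 24], 'b': [17, 17, 24]}
After line 4: result = d['b'] = [17, 17, 24]

[17, 17, 24]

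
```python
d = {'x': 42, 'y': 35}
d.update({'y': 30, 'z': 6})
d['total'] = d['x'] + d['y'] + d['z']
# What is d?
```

After line 1: d = {'x': 42, 'y': 35}
After line 2 (y overwritten, z added): d = {'x': 42, 'y': 30, 'z': 6}
After line 3 (total = 42 + 30 + 6 = 78): d = {'x': 42, 'y': 30, 'z': 6, 'total': 78}

{'x': 42, 'y': 30, 'z': 6, 'total': 78}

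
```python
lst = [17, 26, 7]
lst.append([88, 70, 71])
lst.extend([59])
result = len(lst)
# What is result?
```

After line 1: lst = [17, 26, 7]
After line 2 (append adds [88, 70, 71] as single element): lst = [17, 26, 7, [88, 70, 71]]
After line 3 (extend unpacks [59], adds 59): lst = [17, 26, 7, [88, 70, 71], 59]
After line 4: result = len(lst) = 5

5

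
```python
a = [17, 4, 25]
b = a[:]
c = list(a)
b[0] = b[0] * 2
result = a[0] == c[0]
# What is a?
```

After line 1: a = [17, 4, 25]
After line 2 (b = a[:], copy): a = [17, 4, 25], b = [17, 4, 25]
After line 3 (c = list(a) is a copy, new object): c = [17, 4, 25]
After line 4 (b[0] = 17 * 2 = 34; only b mutates (copy)): a = [17, 4, 25], b = [34, 4, 25], c = [17, 4, 25]
After line 5 (a[0] = 17, c[0] = 17; result = True)

[17, 4, 25]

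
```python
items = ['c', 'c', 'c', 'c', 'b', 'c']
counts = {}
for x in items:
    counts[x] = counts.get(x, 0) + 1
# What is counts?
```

Initial: counts = {}, items = ['c', 'c', 'c', 'c', 'b', 'c']
See 'c': counts = {'c': 1}
See 'c': counts = {'c': 2}
See 'c': counts = {'c': 3}
See 'c': counts = {'c': 4}
See 'b': counts = {'c': 4, 'b': 1}
See 'c': counts = {'c': 5, 'b': 1}

{'c': 5, 'b': 1}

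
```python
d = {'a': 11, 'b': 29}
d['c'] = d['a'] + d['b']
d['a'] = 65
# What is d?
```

After line 1: d = {'a': 11, 'b': 29}
After line 2 (d['c'] = 11 + 29): d = {'a': 11, 'b': 29, 'c': 40}
After line 3: d = {'a': 65, 'b': 29, 'c': 40}

{'a': 65, 'b': 29, 'c': 40}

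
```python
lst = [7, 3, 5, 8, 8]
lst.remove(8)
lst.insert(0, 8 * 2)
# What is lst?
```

After line 1: lst = [7, 3, 5, 8, 8]
After line 2 (remove first 8): lst = [7, 3, 5, 8]
After line 3 (insert 16 at index 0): lst = [16, 7, 3, 5, 8]

[16, 7, 3, 5, 8]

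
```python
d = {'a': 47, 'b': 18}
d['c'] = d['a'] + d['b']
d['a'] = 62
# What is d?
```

After line 1: d = {'a': 47, 'b': 18}
After line 2 (d['c'] = 47 + 18): d = {'a': 47, 'b': 18, 'c': 65}
After line 3: d = {'a': 62, 'b': 18, 'c': 65}

{'a': 62, 'b': 18, 'c': 65}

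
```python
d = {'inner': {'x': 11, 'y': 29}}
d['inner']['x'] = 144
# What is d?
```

After line 1: d = {'inner': {'x': 11, 'y': 29}}
After line 2 (inner x overwritten): d = {'inner': {'x': 144, 'y': 29}}

{'inner': {'x': 144, 'y': 29}}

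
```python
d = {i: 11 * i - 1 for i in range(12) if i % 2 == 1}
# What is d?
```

{1: 10, 3: 32, 5: 54, 7: 76, 9: 98, 11: 120}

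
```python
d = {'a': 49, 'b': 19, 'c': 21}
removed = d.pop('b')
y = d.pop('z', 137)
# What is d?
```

After line 1: d = {'a': 49, 'b': 19, 'c': 21}
After line 2 (pop 'b' returns 19): d = {'a': 49, 'c': 21}, removed = 19
After line 3 (pop 'z' missing, returns default 137): d = {'a': 49, 'c': 21}, y = 137

{'a': 49, 'c': 21}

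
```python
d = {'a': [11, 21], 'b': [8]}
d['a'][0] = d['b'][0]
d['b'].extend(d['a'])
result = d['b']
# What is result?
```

After line 1: d = {'a': [11, 21], 'b': [8]}
After line 2 (a[0] = b[0] = 8): d = {'a': [8, 21], 'b': [8]}
After line 3 (b.extend(a) appends [8, 21]): d = {'a': [8, 21], 'b': [8, 8, 21]}
After line 4: result = d['b'] = [8, 8, 21]

[8, 8, 21]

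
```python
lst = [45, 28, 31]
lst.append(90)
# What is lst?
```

[45, 28, 31, 90]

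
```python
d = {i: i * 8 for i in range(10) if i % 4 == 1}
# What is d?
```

{1: 8, 5: 40, 9: 72}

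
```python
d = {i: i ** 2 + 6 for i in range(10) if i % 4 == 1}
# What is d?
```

{1: 7, 5: 31, 9: 87}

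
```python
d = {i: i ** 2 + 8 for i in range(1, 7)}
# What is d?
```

{1: 9, 2: 12, 3: 17, 4: 24, 5: 33, 6: 44}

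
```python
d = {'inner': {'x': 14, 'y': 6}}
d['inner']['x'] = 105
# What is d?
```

After line 1: d = {'inner': {'x': 14, 'y': 6}}
After line 2 (inner x overwritten): d = {'inner': {'x': 105, 'y': 6}}

{'inner': {'x': 105, 'y': 6}}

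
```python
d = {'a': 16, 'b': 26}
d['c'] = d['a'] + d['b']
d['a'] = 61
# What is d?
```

After line 1: d = {'a': 16, 'b': 26}
After line 2 (d['c'] = 16 + 26): d = {'a': 16, 'b': 26, 'c': 42}
After line 3: d = {'a': 61, 'b': 26, 'c': 42}

{'a': 61, 'b': 26, 'c': 42}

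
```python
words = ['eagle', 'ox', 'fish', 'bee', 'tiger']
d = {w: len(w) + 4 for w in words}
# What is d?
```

{'eagle': 9, 'ox': 6, 'fish': 8, 'bee': 7, 'tiger': 9}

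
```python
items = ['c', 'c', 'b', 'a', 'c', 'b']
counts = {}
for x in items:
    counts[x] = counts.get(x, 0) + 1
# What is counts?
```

Initial: counts = {}, items = ['c', 'c', 'b', 'a', 'c', 'b']
See 'c': counts = {'c': 1}
See 'c': counts = {'c': 2}
See 'b': counts = {'c': 2, 'b': 1}
See 'a': counts = {'c': 2, 'b': 1, 'a': 1}
See 'c': counts = {'c': 3, 'b': 1, 'a': 1}
See 'b': counts = {'c': 3, 'b': 2, 'a': 1}

{'c': 3, 'b': 2, 'a': 1}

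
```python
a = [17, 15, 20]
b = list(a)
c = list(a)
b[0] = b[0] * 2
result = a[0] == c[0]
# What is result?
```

After line 1: a = [17, 15, 20]
After line 2 (b = list(a), copy): a = [17, 15, 20], b = [17, 15, 20]
After line 3 (c = list(a) is a copy, new object): c = [17, 15, 20]
After line 4 (b[0] = 17 * 2 = 34; only b mutates (copy)): a = [17, 15, 20], b = [34, 15, 20], c = [17, 15, 20]
After line 5 (a[0] = 17, c[0] = 17; result = True)

True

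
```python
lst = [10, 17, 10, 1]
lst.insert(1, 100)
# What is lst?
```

[10, 100, 17, 10, 1]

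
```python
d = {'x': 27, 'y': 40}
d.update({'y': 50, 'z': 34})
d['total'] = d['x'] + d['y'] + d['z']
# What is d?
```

After line 1: d = {'x': 27, 'y': 40}
After line 2 (y overwritten, z added): d = {'x': 27, 'y': 50, 'z': 34}
After line 3 (total = 27 + 50 + 34 = 111): d = {'x': 27, 'y': 50, 'z': 34, 'total': 111}

{'x': 27, 'y': 50, 'z': 34, 'total': 111}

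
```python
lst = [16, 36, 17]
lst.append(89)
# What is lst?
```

[16, 36, 17, 89]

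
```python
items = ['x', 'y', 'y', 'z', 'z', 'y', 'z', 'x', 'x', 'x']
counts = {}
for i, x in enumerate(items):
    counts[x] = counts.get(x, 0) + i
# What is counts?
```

Initial: counts = {}, items = ['x', 'y', 'y', 'z', 'z', 'y', 'z', 'x', 'x', 'x']
i=0, x='x': counts = {'x': 0}
i=1, x='y': counts = {'x': 0, 'y': 1}
i=2, x='y': counts = {'x': 0, 'y': 3}
i=3, x='z': counts = {'x': 0, 'y': 3, 'z': 3}
i=4, x='z': counts = {'x': 0, 'y': 3, 'z': 7}
i=5, x='y': counts = {'x': 0, 'y': 8, 'z': 7}
i=6, x='z': counts = {'x': 0, 'y': 8, 'z': 13}
i=7, x='x': counts = {'x': 7, 'y': 8, 'z': 13}
i=8, x='x': counts = {'x': 15, 'y': 8, 'z': 13}
i=9, x='x': counts = {'x': 24, 'y': 8, 'z': 13}

{'x': 24, 'y': 8, 'z': 13}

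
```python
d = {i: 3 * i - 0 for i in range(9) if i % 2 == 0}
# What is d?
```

{0: 0, 2: 6, 4: 12, 6: 18, 8: 24}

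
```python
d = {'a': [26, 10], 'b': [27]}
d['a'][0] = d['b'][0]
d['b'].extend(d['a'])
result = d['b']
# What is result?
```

After line 1: d = {'a': [26, 10], 'b': [27]}
After line 2 (a[0] = b[0] = 27): d = {'a': [27, 10], 'b': [27]}
After line 3 (b.extend(a) appends [27, 10]): d = {'a': [27, 10], 'b': [27, 27, 10]}
After line 4: result = d['b'] = [27, 27, 10]

[27, 27, 10]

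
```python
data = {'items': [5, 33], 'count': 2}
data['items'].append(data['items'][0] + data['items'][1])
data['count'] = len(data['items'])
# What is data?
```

After line 1: data = {'items': [5, 33], 'count': 2}
After line 2 (append 5 + 33 = 38): data = {'items': [5, 33, 38], 'count': 2}
After line 3 (count = len(items) = 3): data = {'items': [5, 33, 38], 'count': 3}

{'items': [5, 33, 38], 'count': 3}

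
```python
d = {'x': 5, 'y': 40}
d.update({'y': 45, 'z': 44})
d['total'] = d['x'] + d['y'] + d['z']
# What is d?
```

After line 1: d = {'x': 5, 'y': 40}
After line 2 (y overwritten, z added): d = {'x': 5, 'y': 45, 'z': 44}
After line 3 (total = 5 + 45 + 44 = 94): d = {'x': 5, 'y': 45, 'z': 44, 'total': 94}

{'x': 5, 'y': 45, 'z': 44, 'total': 94}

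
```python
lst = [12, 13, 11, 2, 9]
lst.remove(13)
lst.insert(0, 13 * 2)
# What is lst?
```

After line 1: lst = [12, 13, 11, 2, 9]
After line 2 (remove first 13): lst = [12, 11, 2, 9]
After line 3 (insert 26 at index 0): lst = [26, 12, 11, 2, 9]

[26, 12, 11, 2, 9]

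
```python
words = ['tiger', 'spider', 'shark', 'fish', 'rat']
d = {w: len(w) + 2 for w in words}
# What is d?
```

{'tiger': 7, 'spider': 8, 'shark': 7, 'fish': 6, 'rat': 5}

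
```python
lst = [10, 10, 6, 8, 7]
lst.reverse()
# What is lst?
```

[7, 8, 6, 10, 10]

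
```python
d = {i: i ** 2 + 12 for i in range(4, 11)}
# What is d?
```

{4: 28, 5: 37, 6: 48, 7: 61, 8: 76, 9: 93, 10: 112}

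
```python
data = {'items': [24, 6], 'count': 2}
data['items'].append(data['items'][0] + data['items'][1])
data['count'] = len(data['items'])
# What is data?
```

After line 1: data = {'items': [24, 6], 'count': 2}
After line 2 (append 24 + 6 = 30): data = {'items': [24, 6, 30], 'count': 2}
After line 3 (count = len(items) = 3): data = {'items': [24, 6, 30], 'count': 3}

{'items': [24, 6, 30], 'count': 3}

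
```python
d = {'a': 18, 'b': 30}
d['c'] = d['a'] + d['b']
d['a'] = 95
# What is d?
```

After line 1: d = {'a': 18, 'b': 30}
After line 2 (d['c'] = 18 + 30): d = {'a': 18, 'b': 30, 'c': 48}
After line 3: d = {'a': 95, 'b': 30, 'c': 48}

{'a': 95, 'b': 30, 'c': 48}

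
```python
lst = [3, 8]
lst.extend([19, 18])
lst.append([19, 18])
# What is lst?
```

After line 1: lst = [3, 8]
After line 2 (extend unpacks [19, 18]): lst = [3, 8, 19, 18]
After line 3 (append adds [19, 18] as single element): lst = [3, 8, 19, 18, [19, 18]]

[3, 8, 19, 18, [19, 18]]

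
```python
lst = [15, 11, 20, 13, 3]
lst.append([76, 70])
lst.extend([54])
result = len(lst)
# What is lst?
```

After line 1: lst = [15, 11, 20, 13, 3]
After line 2 (append adds [76, 70] as single element): lst = [15, 11, 20, 13, 3, [76, 70]]
After line 3 (extend unpacks [54], adds 54): lst = [15, 11, 20, 13, 3, [76, 70], 54]
After line 4: result = len(lst) = 7

[15, 11, 20, 13, 3, [76, 70], 54]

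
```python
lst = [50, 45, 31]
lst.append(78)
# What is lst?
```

[50, 45, 31, 78]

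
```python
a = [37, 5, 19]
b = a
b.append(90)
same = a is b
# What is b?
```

After line 1: a = [37, 5, 19]
After line 2 (b = a is an alias, same object): a = [37, 5, 19], b = [37, 5, 19]
After line 3 (b.append mutates the shared list): a = [37, 5, 19, 90], b = [37, 5, 19, 90]
After line 4 (same = a is b; same object -> True): same = True

[37, 5, 19, 90]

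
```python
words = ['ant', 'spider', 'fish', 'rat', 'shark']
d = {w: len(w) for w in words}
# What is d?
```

{'ant': 3, 'spider': 6, 'fish': 4, 'rat': 3, 'shark': 5}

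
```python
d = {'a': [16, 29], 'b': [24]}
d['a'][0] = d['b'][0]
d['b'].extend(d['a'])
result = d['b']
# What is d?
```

After line 1: d = {'a': [16, 29], 'b': [24]}
After line 2 (a[0] = b[0] = 24): d = {'a': [24, 29], 'b': [24]}
After line 3 (b.extend(a) appends [24, 29]): d = {'a': [24, 29], 'b': [24, 24, 29]}
After line 4: result = d['b'] = [24, 24, 29]

{'a': [24, 29], 'b': [24, 24, 29]}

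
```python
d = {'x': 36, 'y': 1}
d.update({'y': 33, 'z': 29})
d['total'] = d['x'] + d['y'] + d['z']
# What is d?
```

After line 1: d = {'x': 36, 'y': 1}
After line 2 (y overwritten, z added): d = {'x': 36, 'y': 33, 'z': 29}
After line 3 (total = 36 + 33 + 29 = 98): d = {'x': 36, 'y': 33, 'z': 29, 'total': 98}

{'x': 36, 'y': 33, 'z': 29, 'total': 98}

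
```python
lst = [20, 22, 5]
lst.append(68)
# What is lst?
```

[20, 22, 5, 68]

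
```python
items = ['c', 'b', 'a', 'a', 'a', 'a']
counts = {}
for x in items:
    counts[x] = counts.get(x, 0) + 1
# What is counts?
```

Initial: counts = {}, items = ['c', 'b', 'a', 'a', 'a', 'a']
See 'c': counts = {'c': 1}
See 'b': counts = {'c': 1, 'b': 1}
See 'a': counts = {'c': 1, 'b': 1, 'a': 1}
See 'a': counts = {'c': 1, 'b': 1, 'a': 2}
See 'a': counts = {'c': 1, 'b': 1, 'a': 3}
See 'a': counts = {'c': 1, 'b': 1, 'a': 4}

{'c': 1, 'b': 1, 'a': 4}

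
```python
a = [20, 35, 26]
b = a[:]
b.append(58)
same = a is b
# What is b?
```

After line 1: a = [20, 35, 26]
After line 2 (b = a[:] is a shallow copy, new object): a = [20, 35, 26], b = [20, 35, 26]
After line 3 (append only mutates b): a = [20, 35, 26], b = [20, 35, 26, 58]
After line 4 (same = a is b; different objects -> False): same = False

[20, 35, 26, 58]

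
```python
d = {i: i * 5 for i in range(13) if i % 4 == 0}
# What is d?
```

{0: 0, 4: 20, 8: 40, 12: 60}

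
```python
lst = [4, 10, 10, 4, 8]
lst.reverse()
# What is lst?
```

[8, 4, 10, 10, 4]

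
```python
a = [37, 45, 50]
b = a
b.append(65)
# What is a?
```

After line 1: a = [37, 45, 50]
After line 2 (b = a is an alias, same object): a = [37, 45, 50], b = [37, 45, 50]
After line 3 (b.append mutates the shared list): a = [37, 45, 50, 65], b = [37, 45, 50, 65]

[37, 45, 50, 65]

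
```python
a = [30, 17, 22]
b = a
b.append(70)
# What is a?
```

After line 1: a = [30, 17, 22]
After line 2 (b = a is an alias, same object): a = [30, 17, 22], b = [30, 17, 22]
After line 3 (b.append mutates the shared list): a = [30, 17, 22, 70], b = [30, 17, 22, 70]

[30, 17, 22, 70]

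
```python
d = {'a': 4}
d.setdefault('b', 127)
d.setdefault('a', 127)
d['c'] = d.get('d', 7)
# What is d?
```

After line 1: d = {'a': 4}
After line 2 (setdefault adds 'b'=127): d = {'a': 4, 'b': 127}
After line 3 (setdefault 'a' no-op, already exists): d = {'a': 4, 'b': 127}
After line 4 (get('d', 7) returns default since 'd' not in d): d = {'a': 4, 'b': 127, 'c': 7}

{'a': 4, 'b': 127, 'c': 7}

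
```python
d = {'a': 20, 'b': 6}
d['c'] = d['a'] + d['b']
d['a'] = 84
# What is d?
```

After line 1: d = {'a': 20, 'b': 6}
After line 2 (d['c'] = 20 + 6): d = {'a': 20, 'b': 6, 'c': 26}
After line 3: d = {'a': 84, 'b': 6, 'c': 26}

{'a': 84, 'b': 6, 'c': 26}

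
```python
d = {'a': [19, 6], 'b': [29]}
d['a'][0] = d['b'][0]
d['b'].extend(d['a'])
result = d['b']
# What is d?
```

After line 1: d = {'a': [19, 6], 'b': [29]}
After line 2 (a[0] = b[0] = 29): d = {'a': [29, 6], 'b': [29]}
After line 3 (b.extend(a) appends [29, 6]): d = {'a': [29, 6], 'b': [29, 29, 6]}
After line 4: result = d['b'] = [29, 29, 6]

{'a': [29, 6], 'b': [29, 29, 6]}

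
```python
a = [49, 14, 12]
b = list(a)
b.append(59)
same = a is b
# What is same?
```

After line 1: a = [49, 14, 12]
After line 2 (b = list(a) is a shallow copy, new object): a = [49, 14, 12], b = [49, 14, 12]
After line 3 (append only mutates b): a = [49, 14, 12], b = [49, 14, 12, 59]
After line 4 (same = a is b; different objects -> False): same = False

False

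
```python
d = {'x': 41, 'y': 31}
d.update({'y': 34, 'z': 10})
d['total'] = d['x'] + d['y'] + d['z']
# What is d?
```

After line 1: d = {'x': 41, 'y': 31}
After line 2 (y overwritten, z added): d = {'x': 41, 'y': 34, 'z': 10}
After line 3 (total = 41 + 34 + 10 = 85): d = {'x': 41, 'y': 34, 'z': 10, 'total': 85}

{'x': 41, 'y': 34, 'z': 10, 'total': 85}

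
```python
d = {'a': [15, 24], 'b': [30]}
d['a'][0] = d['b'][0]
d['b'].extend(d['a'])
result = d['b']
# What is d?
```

After line 1: d = {'a': [15, 24], 'b': [30]}
After line 2 (a[0] = b[0] = 30): d = {'a': [30, 24], 'b': [30]}
After line 3 (b.extend(a) appends [30, 24]): d = {'a': [30, 24], 'b': [30, 30, 24]}
After line 4: result = d['b'] = [30, 30, 24]

{'a': [30, 24], 'b': [30, 30, 24]}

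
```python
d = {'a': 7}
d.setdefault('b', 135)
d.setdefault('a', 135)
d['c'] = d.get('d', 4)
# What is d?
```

After line 1: d = {'a': 7}
After line 2 (setdefault adds 'b'=135): d = {'a': 7, 'b': 135}
After line 3 (setdefault 'a' no-op, already exists): d = {'a': 7, 'b': 135}
After line 4 (get('d', 4) returns default since 'd' not in d): d = {'a': 7, 'b': 135, 'c': 4}

{'a': 7, 'b': 135, 'c': 4}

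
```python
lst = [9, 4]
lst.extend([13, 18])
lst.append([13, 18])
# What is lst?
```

After line 1: lst = [9, 4]
After line 2 (extend unpacks [13, 18]): lst = [9, 4, 13, 18]
After line 3 (append adds [13, 18] as single element): lst = [9, 4, 13, 18, [13, 18]]

[9, 4, 13, 18, [13, 18]]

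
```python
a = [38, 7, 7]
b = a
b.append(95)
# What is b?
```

After line 1: a = [38, 7, 7]
After line 2 (b = a is an alias, same object): a = [38, 7, 7], b = [38, 7, 7]
After line 3 (b.append mutates the shared list): a = [38, 7, 7, 95], b = [38, 7, 7, 95]

[38, 7, 7, 95]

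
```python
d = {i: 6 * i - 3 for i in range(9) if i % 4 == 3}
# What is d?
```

{3: 15, 7: 39}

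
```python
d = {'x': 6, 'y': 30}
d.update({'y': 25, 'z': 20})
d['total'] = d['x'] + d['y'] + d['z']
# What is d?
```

After line 1: d = {'x': 6, 'y': 30}
After line 2 (y overwritten, z added): d = {'x': 6, 'y': 25, 'z': 20}
After line 3 (total = 6 + 25 + 20 = 51): d = {'x': 6, 'y': 25, 'z': 20, 'total': 51}

{'x': 6, 'y': 25, 'z': 20, 'total': 51}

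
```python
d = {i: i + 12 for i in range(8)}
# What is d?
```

{0: 12, 1: 13, 2: 14, 3: 15, 4: 16, 5: 17, 6: 18, 7: 19}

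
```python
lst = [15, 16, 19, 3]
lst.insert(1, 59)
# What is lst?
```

[15, 59, 16, 19, 3]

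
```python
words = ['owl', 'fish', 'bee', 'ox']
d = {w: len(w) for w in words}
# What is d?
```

{'owl': 3, 'fish': 4, 'bee': 3, 'ox': 2}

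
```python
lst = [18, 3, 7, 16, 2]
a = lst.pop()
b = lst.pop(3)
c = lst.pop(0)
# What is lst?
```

After line 1: lst = [18, 3, 7, 16, 2]
After line 2 (pop() -> a = 2): lst = [18, 3, 7, 16]
After line 3 (pop(3) -> b = 16): lst = [18, 3, 7]
After line 4 (pop(0) -> c = 18): lst = [3, 7]

[3, 7]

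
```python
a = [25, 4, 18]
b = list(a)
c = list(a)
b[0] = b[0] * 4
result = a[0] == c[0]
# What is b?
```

After line 1: a = [25, 4, 18]
After line 2 (b = list(a), copy): a = [25, 4, 18], b = [25, 4, 18]
After line 3 (c = list(a) is a copy, new object): c = [25, 4, 18]
After line 4 (b[0] = 25 * 4 = 100; only b mutates (copy)): a = [25, 4, 18], b = [100, 4, 18], c = [25, 4, 18]
After line 5 (a[0] = 25, c[0] = 25; result = True)

[100, 4, 18]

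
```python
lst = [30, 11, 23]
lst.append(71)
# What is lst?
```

[30, 11, 23, 71]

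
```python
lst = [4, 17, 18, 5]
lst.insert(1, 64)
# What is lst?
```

[4, 64, 17, 18, 5]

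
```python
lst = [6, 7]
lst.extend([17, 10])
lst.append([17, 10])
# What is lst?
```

After line 1: lst = [6, 7]
After line 2 (extend unpacks [17, 10]): lst = [6, 7, 17, 10]
After line 3 (append adds [17, 10] as single element): lst = [6, 7, 17, 10, [17, 10]]

[6, 7, 17, 10, [17, 10]]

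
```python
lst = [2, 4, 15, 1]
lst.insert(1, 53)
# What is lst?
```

[2, 53, 4, 15, 1]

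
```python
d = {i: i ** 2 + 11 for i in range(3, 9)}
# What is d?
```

{3: 20, 4: 27, 5: 36, 6: 47, 7: 60, 8: 75}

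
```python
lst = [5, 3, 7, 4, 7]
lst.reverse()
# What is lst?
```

[7, 4, 7, 3, 5]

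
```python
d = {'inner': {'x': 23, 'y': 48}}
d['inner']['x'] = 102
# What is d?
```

After line 1: d = {'inner': {'x': 23, 'y': 48}}
After line 2 (inner x overwritten): d = {'inner': {'x': 102, 'y': 48}}

{'inner': {'x': 102, 'y': 48}}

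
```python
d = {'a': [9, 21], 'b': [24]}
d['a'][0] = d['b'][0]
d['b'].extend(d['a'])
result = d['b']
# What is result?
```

After line 1: d = {'a': [9, 21], 'b': [24]}
After line 2 (a[0] = b[0] = 24): d = {'a': [24, 21], 'b': [24]}
After line 3 (b.extend(a) appends [24, 21]): d = {'a': [24, 21], 'b': [24, 24, 21]}
After line 4: result = d['b'] = [24, 24, 21]

[24, 24, 21]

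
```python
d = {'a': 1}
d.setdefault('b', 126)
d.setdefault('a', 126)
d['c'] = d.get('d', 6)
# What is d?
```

After line 1: d = {'a': 1}
After line 2 (setdefault adds 'b'=126): d = {'a': 1, 'b': 126}
After line 3 (setdefault 'a' no-op, already exists): d = {'a': 1, 'b': 126}
After line 4 (get('d', 6) returns default since 'd' not in d): d = {'a': 1, 'b': 126, 'c': 6}

{'a': 1, 'b': 126, 'c': 6}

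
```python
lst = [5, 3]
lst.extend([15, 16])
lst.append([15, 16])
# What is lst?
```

After line 1: lst = [5, 3]
After line 2 (extend unpacks [15, 16]): lst = [5, 3, 15, 16]
After line 3 (append adds [15, 16] as single element): lst = [5, 3, 15, 16, [15, 16]]

[5, 3, 15, 16, [15, 16]]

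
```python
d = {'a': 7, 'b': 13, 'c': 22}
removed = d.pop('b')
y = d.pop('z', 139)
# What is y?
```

After line 1: d = {'a': 7, 'b': 13, 'c': 22}
After line 2 (pop 'b' returns 13): d = {'a': 7, 'c': 22}, removed = 13
After line 3 (pop 'z' missing, returns default 139): d = {'a': 7, 'c': 22}, y = 139

139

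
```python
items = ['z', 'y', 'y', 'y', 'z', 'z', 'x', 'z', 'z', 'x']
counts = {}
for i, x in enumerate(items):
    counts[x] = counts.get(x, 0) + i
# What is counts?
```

Initial: counts = {}, items = ['z', 'y', 'y', 'y', 'z', 'z', 'x', 'z', 'z', 'x']
i=0, x='z': counts = {'z': 0}
i=1, x='y': counts = {'z': 0, 'y': 1}
i=2, x='y': counts = {'z': 0, 'y': 3}
i=3, x='y': counts = {'z': 0, 'y': 6}
i=4, x='z': counts = {'z': 4, 'y': 6}
i=5, x='z': counts = {'z': 9, 'y': 6}
i=6, x='x': counts = {'z': 9, 'y': 6, 'x': 6}
i=7, x='z': counts = {'z': 16, 'y': 6, 'x': 6}
i=8, x='z': counts = {'z': 24, 'y': 6, 'x': 6}
i=9, x='x': counts = {'z': 24, 'y': 6, 'x': 15}

{'z': 24, 'y': 6, 'x': 15}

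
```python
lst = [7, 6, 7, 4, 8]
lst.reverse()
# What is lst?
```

[8, 4, 7, 6, 7]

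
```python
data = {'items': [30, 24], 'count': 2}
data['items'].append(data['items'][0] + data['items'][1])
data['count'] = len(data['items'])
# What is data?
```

After line 1: data = {'items': [30, 24], 'count': 2}
After line 2 (append 30 + 24 = 54): data = {'items': [30, 24, 54], 'count': 2}
After line 3 (count = len(items) = 3): data = {'items': [30, 24, 54], 'count': 3}

{'items': [30, 24, 54], 'count': 3}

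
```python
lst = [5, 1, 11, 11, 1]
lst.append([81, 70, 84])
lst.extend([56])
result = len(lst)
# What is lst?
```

After line 1: lst = [5, 1, 11, 11, 1]
After line 2 (append adds [81, 70, 84] as single element): lst = [5, 1, 11, 11, 1, [81, 70, 84]]
After line 3 (extend unpacks [56], adds 56): lst = [5, 1, 11, 11, 1, [81, 70, 84], 56]
After line 4: result = len(lst) = 7

[5, 1, 11, 11, 1, [81, 70, 84], 56]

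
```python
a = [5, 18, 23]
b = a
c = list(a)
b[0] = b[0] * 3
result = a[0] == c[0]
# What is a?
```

After line 1: a = [5, 18, 23]
After line 2 (b = a, alias): a = [5, 18, 23], b = [5, 18, 23]
After line 3 (c = list(a) is a copy, new object): c = [5, 18, 23]
After line 4 (b[0] = 5 * 3 = 15; mutates shared a/b): a = b = [15, 18, 23], c = [5, 18, 23]
After line 5 (a[0] = 15, c[0] = 5; result = False)

[15, 18, 23]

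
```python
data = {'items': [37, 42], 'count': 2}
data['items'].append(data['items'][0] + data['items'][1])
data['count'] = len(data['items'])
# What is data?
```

After line 1: data = {'items': [37, 42], 'count': 2}
After line 2 (append 37 + 42 = 79): data = {'items': [37, 42, 79], 'count': 2}
After line 3 (count = len(items) = 3): data = {'items': [37, 42, 79], 'count': 3}

{'items': [37, 42, 79], 'count': 3}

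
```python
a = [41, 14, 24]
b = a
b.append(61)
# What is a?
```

After line 1: a = [41, 14, 24]
After line 2 (b = a is an alias, same object): a = [41, 14, 24], b = [41, 14, 24]
After line 3 (b.append mutates the shared list): a = [41, 14, 24, 61], b = [41, 14, 24, 61]

[41, 14, 24, 61]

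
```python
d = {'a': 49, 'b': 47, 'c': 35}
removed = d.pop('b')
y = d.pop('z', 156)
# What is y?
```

After line 1: d = {'a': 49, 'b': 47, 'c': 35}
After line 2 (pop 'b' returns 47): d = {'a': 49, 'c': 35}, removed = 47
After line 3 (pop 'z' missing, returns default 156): d = {'a': 49, 'c': 35}, y = 156

156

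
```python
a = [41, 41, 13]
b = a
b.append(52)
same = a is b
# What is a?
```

After line 1: a = [41, 41, 13]
After line 2 (b = a is an alias, same object): a = [41, 41, 13], b = [41, 41, 13]
After line 3 (b.append mutates the shared list): a = [41, 41, 13, 52], b = [41, 41, 13, 52]
After line 4 (same = a is b; same object -> True): same = True

[41, 41, 13, 52]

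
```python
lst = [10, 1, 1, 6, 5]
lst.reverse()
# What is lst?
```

[5, 6, 1, 1, 10]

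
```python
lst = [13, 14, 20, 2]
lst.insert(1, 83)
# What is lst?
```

[13, 83, 14, 20, 2]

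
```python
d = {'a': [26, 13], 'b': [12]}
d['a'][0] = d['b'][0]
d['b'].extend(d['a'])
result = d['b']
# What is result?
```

After line 1: d = {'a': [26, 13], 'b': [12]}
After line 2 (a[0] = b[0] = 12): d = {'a': [12, 13], 'b': [12]}
After line 3 (b.extend(a) appends [12, 13]): d = {'a': [12, 13], 'b': [12, 12, 13]}
After line 4: result = d['b'] = [12, 12, 13]

[12, 12, 13]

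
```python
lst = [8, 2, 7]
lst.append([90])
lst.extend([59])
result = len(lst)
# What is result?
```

After line 1: lst = [8, 2, 7]
After line 2 (append adds [90] as single element): lst = [8, 2, 7, [90]]
After line 3 (extend unpacks [59], adds 59): lst = [8, 2, 7, [90], 59]
After line 4: result = len(lst) = 5

5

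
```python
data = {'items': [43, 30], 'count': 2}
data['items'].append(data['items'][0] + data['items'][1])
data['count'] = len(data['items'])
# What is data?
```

After line 1: data = {'items': [43, 30], 'count': 2}
After line 2 (append 43 + 30 = 73): data = {'items': [43, 30, 73], 'count': 2}
After line 3 (count = len(items) = 3): data = {'items': [43, 30, 73], 'count': 3}

{'items': [43, 30, 73], 'count': 3}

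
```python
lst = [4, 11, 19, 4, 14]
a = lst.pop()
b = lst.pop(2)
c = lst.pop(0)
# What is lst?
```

After line 1: lst = [4, 11, 19, 4, 14]
After line 2 (pop() -> a = 14): lst = [4, 11, 19, 4]
After line 3 (pop(2) -> b = 19): lst = [4, 11, 4]
After line 4 (pop(0) -> c = 4): lst = [11, 4]

[11, 4]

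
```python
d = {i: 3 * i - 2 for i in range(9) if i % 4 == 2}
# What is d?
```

{2: 4, 6: 16}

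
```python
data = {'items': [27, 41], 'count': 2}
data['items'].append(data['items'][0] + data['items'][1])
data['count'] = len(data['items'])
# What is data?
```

After line 1: data = {'items': [27, 41], 'count': 2}
After line 2 (append 27 + 41 = 68): data = {'items': [27, 41, 68], 'count': 2}
After line 3 (count = len(items) = 3): data = {'items': [27, 41, 68], 'count': 3}

{'items': [27, 41, 68], 'count': 3}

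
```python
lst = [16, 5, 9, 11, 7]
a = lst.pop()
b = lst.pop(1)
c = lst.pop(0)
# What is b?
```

After line 1: lst = [16, 5, 9, 11, 7]
After line 2 (pop() -> a = 7): lst = [16, 5, 9, 11]
After line 3 (pop(1) -> b = 5): lst = [16, 9, 11]
After line 4 (pop(0) -> c = 16): lst = [9, 11]

5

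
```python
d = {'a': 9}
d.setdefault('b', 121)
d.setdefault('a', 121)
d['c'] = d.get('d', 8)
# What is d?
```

After line 1: d = {'a': 9}
After line 2 (setdefault adds 'b'=121): d = {'a': 9, 'b': 121}
After line 3 (setdefault 'a' no-op, already exists): d = {'a': 9, 'b': 121}
After line 4 (get('d', 8) returns default since 'd' not in d): d = {'a': 9, 'b': 121, 'c': 8}

{'a': 9, 'b': 121, 'c': 8}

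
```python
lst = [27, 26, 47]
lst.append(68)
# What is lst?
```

[27, 26, 47, 68]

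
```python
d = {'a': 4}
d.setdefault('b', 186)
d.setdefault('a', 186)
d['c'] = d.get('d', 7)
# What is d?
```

After line 1: d = {'a': 4}
After line 2 (setdefault adds 'b'=186): d = {'a': 4, 'b': 186}
After line 3 (setdefault 'a' no-op, already exists): d = {'a': 4, 'b': 186}
After line 4 (get('d', 7) returns default since 'd' not in d): d = {'a': 4, 'b': 186, 'c': 7}

{'a': 4, 'b': 186, 'c': 7}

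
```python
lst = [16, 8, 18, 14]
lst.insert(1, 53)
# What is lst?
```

[16, 53, 8, 18, 14]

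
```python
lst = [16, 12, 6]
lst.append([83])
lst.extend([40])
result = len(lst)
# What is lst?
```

After line 1: lst = [16, 12, 6]
After line 2 (append adds [83] as single element): lst = [16, 12, 6, [83]]
After line 3 (extend unpacks [40], adds 40): lst = [16, 12, 6, [83], 40]
After line 4: result = len(lst) = 5

[16, 12, 6, [83], 40]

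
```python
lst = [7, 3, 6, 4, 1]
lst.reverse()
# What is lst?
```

[1, 4, 6, 3, 7]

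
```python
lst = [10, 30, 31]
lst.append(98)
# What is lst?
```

[10, 30, 31, 98]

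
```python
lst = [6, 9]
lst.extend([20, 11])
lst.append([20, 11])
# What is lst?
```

After line 1: lst = [6, 9]
After line 2 (extend unpacks [20, 11]): lst = [6, 9, 20, 11]
After line 3 (append adds [20, 11] as single element): lst = [6, 9, 20, 11, [20, 11]]

[6, 9, 20, 11, [20, 11]]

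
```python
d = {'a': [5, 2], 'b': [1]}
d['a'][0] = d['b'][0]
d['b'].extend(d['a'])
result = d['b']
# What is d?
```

After line 1: d = {'a': [5, 2], 'b': [1]}
After line 2 (a[0] = b[0] = 1): d = {'a': [1, 2], 'b': [1]}
After line 3 (b.extend(a) appends [1, 2]): d = {'a': [1, 2], 'b': [1, 1, 2]}
After line 4: result = d['b'] = [1, 1, 2]

{'a': [1, 2], 'b': [1, 1, 2]}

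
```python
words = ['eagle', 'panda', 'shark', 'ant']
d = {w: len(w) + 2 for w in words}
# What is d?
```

{'eagle': 7, 'panda': 7, 'shark': 7, 'ant': 5}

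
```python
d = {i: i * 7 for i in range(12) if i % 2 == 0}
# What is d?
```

{0: 0, 2: 14, 4: 28, 6: 42, 8: 56, 10: 70}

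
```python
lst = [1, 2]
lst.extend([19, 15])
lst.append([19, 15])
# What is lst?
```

After line 1: lst = [1, 2]
After line 2 (extend unpacks [19, 15]): lst = [1, 2, 19, 15]
After line 3 (append adds [19, 15] as single element): lst = [1, 2, 19, 15, [19, 15]]

[1, 2, 19, 15, [19, 15]]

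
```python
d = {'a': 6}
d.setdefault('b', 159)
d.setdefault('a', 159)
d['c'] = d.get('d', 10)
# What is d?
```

After line 1: d = {'a': 6}
After line 2 (setdefault adds 'b'=159): d = {'a': 6, 'b': 159}
After line 3 (setdefault 'a' no-op, already exists): d = {'a': 6, 'b': 159}
After line 4 (get('d', 10) returns default since 'd' not in d): d = {'a': 6, 'b': 159, 'c': 10}

{'a': 6, 'b': 159, 'c': 10}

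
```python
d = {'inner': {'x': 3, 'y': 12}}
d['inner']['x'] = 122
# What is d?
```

After line 1: d = {'inner': {'x': 3, 'y': 12}}
After line 2 (inner x overwritten): d = {'inner': {'x': 122, 'y': 12}}

{'inner': {'x': 122, 'y': 12}}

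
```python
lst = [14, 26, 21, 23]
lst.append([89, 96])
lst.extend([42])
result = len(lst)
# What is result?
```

After line 1: lst = [14, 26, 21, 23]
After line 2 (append adds [89, 96] as single element): lst = [14, 26, 21, 23, [89, 96]]
After line 3 (extend unpacks [42], adds 42): lst = [14, 26, 21, 23, [89, 96], 42]
After line 4: result = len(lst) = 6

6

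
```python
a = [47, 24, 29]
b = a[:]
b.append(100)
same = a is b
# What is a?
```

After line 1: a = [47, 24, 29]
After line 2 (b = a[:] is a shallow copy, new object): a = [47, 24, 29], b = [47, 24, 29]
After line 3 (append only mutates b): a = [47, 24, 29], b = [47, 24, 29, 100]
After line 4 (same = a is b; different objects -> False): same = False

[47, 24, 29]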